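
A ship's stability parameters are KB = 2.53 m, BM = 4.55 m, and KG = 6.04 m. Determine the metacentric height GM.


Formula: GM = KB + BM - KG
Step 1 — KM = KB + BM = 2.53 + 4.55 = 7.08 m
Step 2 — GM = KM - KG = 7.08 - 6.04 = 1.04 m

1.04 m


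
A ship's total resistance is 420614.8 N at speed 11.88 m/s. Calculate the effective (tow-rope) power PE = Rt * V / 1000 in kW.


Formula: PE = Rt * V / 1000 (kW)
Step 1 — PE (W) = 420614.8 * 11.88 = 4996903.824 W
Step 2 — PE (kW) = 4996903.824 / 1000 ≈ 4996.9 kW (5 s.f.)

4996.9 kW


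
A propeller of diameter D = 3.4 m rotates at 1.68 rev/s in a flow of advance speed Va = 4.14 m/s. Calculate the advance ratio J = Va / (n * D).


Formula: J = Va / (n * D)
Step 1 — n * D = 1.68 * 3.4 = 5.712
Step 2 — J = 4.14 / 5.712 ≈ 0.72479 (5 s.f.)

0.72479


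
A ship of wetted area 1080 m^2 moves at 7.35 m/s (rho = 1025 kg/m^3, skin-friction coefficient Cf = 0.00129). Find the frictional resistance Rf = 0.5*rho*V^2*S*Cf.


Formula: Rf = 0.5 * rho * V^2 * S * Cf
Step 1 — V^2 = 7.35^2 = 54.0225
Step 2 — 0.5 * rho * V^2 = 0.5 * 1025 * 54.0225 = 27686.53125
Step 3 — Rf = 27686.53125 * 1080 * 0.00129 ≈ 38573 N (5 s.f.)

38573 N


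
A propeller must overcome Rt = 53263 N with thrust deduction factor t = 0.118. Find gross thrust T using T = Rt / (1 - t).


Formula: T = Rt / (1 - t)
Step 1 — (1 - t) = 1 - 0.118 = 0.882
Step 2 — T = 53263 / 0.882 ≈ 60389 N (5 s.f.)

60389 N


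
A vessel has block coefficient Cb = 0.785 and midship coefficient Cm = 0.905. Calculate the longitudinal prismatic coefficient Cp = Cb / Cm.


Formula: Cp = Cb / Cm
Substituting: Cp = 0.785 / 0.905
Result: Cp ≈ 0.86740 (5 s.f.)

0.86740


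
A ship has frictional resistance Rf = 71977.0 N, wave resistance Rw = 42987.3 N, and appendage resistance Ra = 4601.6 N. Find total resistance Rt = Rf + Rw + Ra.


Formula: Rt = Rf + Rw + Ra
Substituting: Rt = 71977.0 + 42987.3 + 4601.6
Result: Rt = 119565.9 N

119565.9 N


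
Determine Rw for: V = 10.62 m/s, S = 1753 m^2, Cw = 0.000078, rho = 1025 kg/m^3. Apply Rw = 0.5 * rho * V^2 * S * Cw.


Formula: Rw = 0.5 * rho * V^2 * S * Cw
Step 1 — V^2 = 10.62^2 = 112.7844
Step 2 — 0.5 * rho * V^2 = 0.5 * 1025 * 112.7844 = 57802.005
Step 3 — Rw = 57802.005 * 1753 * 0.000078 ≈ 7903.5 N (5 s.f.)

7903.5 N


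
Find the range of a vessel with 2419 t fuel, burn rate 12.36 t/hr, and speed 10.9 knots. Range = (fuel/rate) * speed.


Formula: endurance = fuel / rate; range = endurance * speed
Step 1 — endurance = 2419 / 12.36 = 195.712 hours
Step 2 — range = 195.712 * 10.9 ≈ 2133.3 nautical miles (5 s.f.)

2133.3 NM


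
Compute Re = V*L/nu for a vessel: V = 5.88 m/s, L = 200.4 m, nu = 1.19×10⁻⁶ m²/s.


Formula: Re = V * L / nu
Step 1 — V * L = 5.88 * 200.4 = 1178.352 m^2/s
Step 2 — Re = 1178.352 / 1.19e-6 = 9.90e+08

9.90e+08


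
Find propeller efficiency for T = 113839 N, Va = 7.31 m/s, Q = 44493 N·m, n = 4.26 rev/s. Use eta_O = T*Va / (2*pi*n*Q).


Formula: eta = T * Va / (2 * pi * n * Q)
Step 1 — numerator = T * Va = 113839 * 7.31 = 832163.09
Step 2 — 2 * pi * n = 2 * pi * 4.26 = 26.766369
Step 3 — denominator = 26.766369 * 44493 = 1190916.06
Step 4 — eta = 832163.09 / 1190916.06 ≈ 0.69876 (5 s.f.)

0.69876


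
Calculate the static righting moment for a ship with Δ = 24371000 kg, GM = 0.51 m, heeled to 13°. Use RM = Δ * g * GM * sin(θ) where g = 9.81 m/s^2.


Formula: GZ = GM * sin(theta); RM = disp * g * GZ
Step 1 — GZ = 0.51 * sin(13°) = 0.51 * 0.224951 = 0.114725 m
Step 2 — RM = 24371000 * 9.81 * 0.114725 ≈ 27428000 N·m (5 s.f.)

27428000 N·m


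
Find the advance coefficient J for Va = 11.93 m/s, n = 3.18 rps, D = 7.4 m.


Formula: J = Va / (n * D)
Step 1 — n * D = 3.18 * 7.4 = 23.532
Step 2 — J = 11.93 / 23.532 ≈ 0.50697 (5 s.f.)

0.50697


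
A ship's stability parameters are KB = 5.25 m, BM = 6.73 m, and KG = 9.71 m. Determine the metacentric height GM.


Formula: GM = KB + BM - KG
Step 1 — KM = KB + BM = 5.25 + 6.73 = 11.98 m
Step 2 — GM = KM - KG = 11.98 - 9.71 = 2.27 m

2.27 m


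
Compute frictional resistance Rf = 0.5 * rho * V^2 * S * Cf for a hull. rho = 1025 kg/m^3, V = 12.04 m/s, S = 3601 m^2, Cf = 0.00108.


Formula: Rf = 0.5 * rho * V^2 * S * Cf
Step 1 — V^2 = 12.04^2 = 144.9616
Step 2 — 0.5 * rho * V^2 = 0.5 * 1025 * 144.9616 = 74292.82
Step 3 — Rf = 74292.82 * 3601 * 0.00108 ≈ 288930 N (5 s.f.)

288930 N


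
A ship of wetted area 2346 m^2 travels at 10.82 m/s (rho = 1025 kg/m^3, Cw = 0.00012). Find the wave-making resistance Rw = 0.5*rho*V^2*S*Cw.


Formula: Rw = 0.5 * rho * V^2 * S * Cw
Step 1 — V^2 = 10.82^2 = 117.0724
Step 2 — 0.5 * rho * V^2 = 0.5 * 1025 * 117.0724 = 59999.605
Step 3 — Rw = 59999.605 * 2346 * 0.00012 ≈ 16891 N (5 s.f.)

16891 N


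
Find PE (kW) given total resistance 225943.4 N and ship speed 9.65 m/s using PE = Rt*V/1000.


Formula: PE = Rt * V / 1000 (kW)
Step 1 — PE (W) = 225943.4 * 9.65 = 2180353.81 W
Step 2 — PE (kW) = 2180353.81 / 1000 ≈ 2180.4 kW (5 s.f.)

2180.4 kW


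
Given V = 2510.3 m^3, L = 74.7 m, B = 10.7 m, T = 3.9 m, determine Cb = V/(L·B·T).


Formula: Cb = V / (L * B * T)
Step 1 — L * B * T = 74.7 * 10.7 * 3.9 = 3117.231 m^3
Step 2 — Cb = 2510.3 / 3117.231 ≈ 0.80530 (5 s.f.)

0.80530


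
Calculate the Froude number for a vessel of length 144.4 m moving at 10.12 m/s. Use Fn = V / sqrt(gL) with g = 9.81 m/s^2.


Formula: Fn = V / sqrt(g * L)
Step 1 — g * L = 9.81 * 144.4 = 1416.564
Step 2 — sqrt(g * L) = sqrt(1416.564) = 37.637269
Step 3 — Fn = 10.12 / 37.637269 ≈ 0.26888 (5 s.f.)

0.26888


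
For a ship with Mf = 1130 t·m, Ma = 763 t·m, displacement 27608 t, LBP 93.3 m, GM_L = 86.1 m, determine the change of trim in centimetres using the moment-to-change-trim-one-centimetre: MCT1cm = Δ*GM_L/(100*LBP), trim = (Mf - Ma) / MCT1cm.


Formula: net trimming moment = Mf - Ma; MCT1cm = Δ*GM_L/(100*LBP); trim = net moment / MCT1cm
Step 1 — net trimming moment = 1130 - 763 = 367 t·m
Step 2 — MCT1cm = 27608 * 86.1 / (100 * 93.3) = 254.7748 t·m/cm
Step 3 — trim = 367 / 254.7748 ≈ 1.4405 cm (5 s.f.)

1.4405 cm


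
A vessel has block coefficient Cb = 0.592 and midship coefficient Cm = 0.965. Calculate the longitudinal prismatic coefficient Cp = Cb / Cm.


Formula: Cp = Cb / Cm
Substituting: Cp = 0.592 / 0.965
Result: Cp ≈ 0.61347 (5 s.f.)

0.61347


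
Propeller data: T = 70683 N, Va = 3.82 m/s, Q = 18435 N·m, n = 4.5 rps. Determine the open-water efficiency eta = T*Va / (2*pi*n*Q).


Formula: eta = T * Va / (2 * pi * n * Q)
Step 1 — numerator = T * Va = 70683 * 3.82 = 270009.06
Step 2 — 2 * pi * n = 2 * pi * 4.5 = 28.274334
Step 3 — denominator = 28.274334 * 18435 = 521237.35
Step 4 — eta = 270009.06 / 521237.35 ≈ 0.51802 (5 s.f.)

0.51802


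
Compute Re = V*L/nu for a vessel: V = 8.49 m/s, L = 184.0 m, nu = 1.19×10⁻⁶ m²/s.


Formula: Re = V * L / nu
Step 1 — V * L = 8.49 * 184.0 = 1562.16 m^2/s
Step 2 — Re = 1562.16 / 1.19e-6 = 1.31e+09

1.31e+09


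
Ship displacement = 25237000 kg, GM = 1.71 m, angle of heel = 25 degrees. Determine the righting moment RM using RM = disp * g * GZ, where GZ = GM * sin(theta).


Formula: GZ = GM * sin(theta); RM = disp * g * GZ
Step 1 — GZ = 1.71 * sin(25°) = 1.71 * 0.422618 = 0.722677 m
Step 2 — RM = 25237000 * 9.81 * 0.722677 ≈ 178920000 N·m (5 s.f.)

178920000 N·m


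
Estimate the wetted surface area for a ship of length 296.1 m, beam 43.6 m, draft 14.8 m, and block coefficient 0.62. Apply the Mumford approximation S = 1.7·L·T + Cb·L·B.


Formula: S = 1.7*L*T + V/T with V = Cb*L*B*T, i.e. S = L * (1.7*T + Cb*B)
Step 1 — 1.7*T = 1.7 * 14.8 = 25.16 m
Step 2 — Cb*B = 0.62 * 43.6 = 27.032 m
Step 3 — 1.7*T + Cb*B = 25.16 + 27.032 = 52.192 m
Step 4 — S = 296.1 * 52.192 ≈ 15454 m^2 (5 s.f.)

15454 m^2


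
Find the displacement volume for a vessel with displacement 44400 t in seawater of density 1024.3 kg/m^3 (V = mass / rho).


Formula: V = mass / rho
Step 1 — convert tonnes to kg: 44400 t * 1000 = 44400000 kg
Step 2 — V = 44400000 / 1024.3 ≈ 43347 m^3 (5 s.f.)

43347 m^3


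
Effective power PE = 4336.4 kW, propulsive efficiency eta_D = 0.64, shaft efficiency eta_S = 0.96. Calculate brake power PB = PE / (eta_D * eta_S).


Formula: PB = PE / (eta_D * eta_S)
Step 1 — combined efficiency = eta_D * eta_S = 0.64 * 0.96 = 0.6144
Step 2 — PB = 4336.4 / 0.6144 ≈ 7057.9 kW (5 s.f.)

7057.9 kW


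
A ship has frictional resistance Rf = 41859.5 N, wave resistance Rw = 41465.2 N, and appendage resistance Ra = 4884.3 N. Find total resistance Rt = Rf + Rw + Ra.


Formula: Rt = Rf + Rw + Ra
Substituting: Rt = 41859.5 + 41465.2 + 4884.3
Result: Rt = 88209.0 N

88209.0 N


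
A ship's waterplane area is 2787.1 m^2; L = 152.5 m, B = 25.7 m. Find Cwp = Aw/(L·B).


Formula: Cwp = Aw / (L * B)
Step 1 — L * B = 152.5 * 25.7 = 3919.25 m^2
Step 2 — Cwp = 2787.1 / 3919.25 ≈ 0.71113 (5 s.f.)

0.71113


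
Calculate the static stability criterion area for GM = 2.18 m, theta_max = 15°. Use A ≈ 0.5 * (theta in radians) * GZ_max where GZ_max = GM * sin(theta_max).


Formula: GZ_max = GM * sin(theta); Area = 0.5 * theta_rad * GZ_max
Step 1 — GZ_max = 2.18 * sin(15°) = 2.18 * 0.258819 = 0.564225 m
Step 2 — theta_rad = 15 * pi/180 = 0.261799 rad
Step 3 — Area = 0.5 * 0.261799 * 0.564225 ≈ 0.073857 m·rad (5 s.f.)

0.073857 m·rad


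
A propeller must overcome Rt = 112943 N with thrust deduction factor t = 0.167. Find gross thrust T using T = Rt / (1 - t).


Formula: T = Rt / (1 - t)
Step 1 — (1 - t) = 1 - 0.167 = 0.833
Step 2 — T = 112943 / 0.833 ≈ 135590 N (5 s.f.)

135590 N


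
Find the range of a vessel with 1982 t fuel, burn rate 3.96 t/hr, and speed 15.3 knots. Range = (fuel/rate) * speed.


Formula: endurance = fuel / rate; range = endurance * speed
Step 1 — endurance = 1982 / 3.96 = 500.5051 hours
Step 2 — range = 500.5051 * 15.3 ≈ 7657.7 nautical miles (5 s.f.)

7657.7 NM


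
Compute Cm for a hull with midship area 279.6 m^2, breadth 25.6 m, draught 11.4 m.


Formula: Cm = Am / (B * T)
Step 1 — B * T = 25.6 * 11.4 = 291.84 m^2
Step 2 — Cm = 279.6 / 291.84 ≈ 0.95806 (5 s.f.)

0.95806


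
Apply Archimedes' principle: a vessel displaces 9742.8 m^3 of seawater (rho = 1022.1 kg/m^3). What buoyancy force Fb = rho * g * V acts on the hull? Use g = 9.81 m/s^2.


Formula: Fb = rho * g * V
Substituting: Fb = 1022.1 * 9.81 * 9742.8
Intermediate: 1022.1 * 9.81 = 10026.801
Result: Fb = 10026.801 * 9742.8 ≈ 97689000 N (5 s.f.)

97689000 N


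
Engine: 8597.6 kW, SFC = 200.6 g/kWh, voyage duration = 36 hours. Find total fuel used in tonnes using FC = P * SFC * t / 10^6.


Formula: FC (tonnes) = P * SFC * t / 1,000,000
Step 1 — P * SFC * t = 8597.6 * 200.6 * 36 = 62088428.16 g
Step 2 — FC (tonnes) = 62088428.16 / 1,000,000 ≈ 62.088 tonnes (5 s.f.)

62.088 tonnes


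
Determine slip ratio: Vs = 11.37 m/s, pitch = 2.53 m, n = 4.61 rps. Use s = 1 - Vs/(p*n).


Formula: s = 1 - Vs / (p * n)
Step 1 — p * n = 2.53 * 4.61 = 11.6633
Step 2 — Vs / (p*n) = 11.37 / 11.6633 = 0.974853 (6 d.p.)
Step 3 — s = 1 - 0.974853 = 0.025147

0.025147


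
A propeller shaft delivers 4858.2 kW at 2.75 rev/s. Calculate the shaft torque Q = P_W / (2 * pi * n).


Formula: Q = P_W / (2 * pi * n)
Step 1 — P_W = 4858.2 kW * 1000 = 4858200.0 W
Step 2 — 2 * pi * n = 2 * pi * 2.75 = 17.27876
Step 3 — Q = 4858200.0 / 17.27876 ≈ 281170 N·m (5 s.f.)

281170 N·m


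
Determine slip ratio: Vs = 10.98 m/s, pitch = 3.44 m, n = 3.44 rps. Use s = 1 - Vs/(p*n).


Formula: s = 1 - Vs / (p * n)
Step 1 — p * n = 3.44 * 3.44 = 11.8336
Step 2 — Vs / (p*n) = 10.98 / 11.8336 = 0.927866 (6 d.p.)
Step 3 — s = 1 - 0.927866 = 0.072134

0.072134


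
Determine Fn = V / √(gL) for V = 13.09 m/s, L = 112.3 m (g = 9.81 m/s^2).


Formula: Fn = V / sqrt(g * L)
Step 1 — g * L = 9.81 * 112.3 = 1101.663
Step 2 — sqrt(g * L) = sqrt(1101.663) = 33.191309
Step 3 — Fn = 13.09 / 33.191309 ≈ 0.39438 (5 s.f.)

0.39438


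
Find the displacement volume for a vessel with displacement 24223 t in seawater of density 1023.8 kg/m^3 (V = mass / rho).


Formula: V = mass / rho
Step 1 — convert tonnes to kg: 24223 t * 1000 = 24223000 kg
Step 2 — V = 24223000 / 1023.8 ≈ 23660 m^3 (5 s.f.)

23660 m^3


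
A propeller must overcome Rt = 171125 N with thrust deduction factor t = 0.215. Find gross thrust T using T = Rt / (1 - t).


Formula: T = Rt / (1 - t)
Step 1 — (1 - t) = 1 - 0.215 = 0.785
Step 2 — T = 171125 / 0.785 ≈ 217990 N (5 s.f.)

217990 N


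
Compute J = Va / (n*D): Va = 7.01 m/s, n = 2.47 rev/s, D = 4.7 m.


Formula: J = Va / (n * D)
Step 1 — n * D = 2.47 * 4.7 = 11.609
Step 2 — J = 7.01 / 11.609 ≈ 0.60384 (5 s.f.)

0.60384


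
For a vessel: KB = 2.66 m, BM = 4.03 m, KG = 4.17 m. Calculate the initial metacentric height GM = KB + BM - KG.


Formula: GM = KB + BM - KG
Step 1 — KM = KB + BM = 2.66 + 4.03 = 6.69 m
Step 2 — GM = KM - KG = 6.69 - 4.17 = 2.52 m

2.52 m


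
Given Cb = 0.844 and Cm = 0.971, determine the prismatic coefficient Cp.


Formula: Cp = Cb / Cm
Substituting: Cp = 0.844 / 0.971
Result: Cp ≈ 0.86921 (5 s.f.)

0.86921


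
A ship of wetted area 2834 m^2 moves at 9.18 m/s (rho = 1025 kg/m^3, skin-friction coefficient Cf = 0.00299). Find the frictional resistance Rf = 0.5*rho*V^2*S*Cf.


Formula: Rf = 0.5 * rho * V^2 * S * Cf
Step 1 — V^2 = 9.18^2 = 84.2724
Step 2 — 0.5 * rho * V^2 = 0.5 * 1025 * 84.2724 = 43189.605
Step 3 — Rf = 43189.605 * 2834 * 0.00299 ≈ 365970 N (5 s.f.)

365970 N


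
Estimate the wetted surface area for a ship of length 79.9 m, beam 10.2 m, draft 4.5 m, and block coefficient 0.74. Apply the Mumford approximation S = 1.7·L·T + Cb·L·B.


Formula: S = 1.7*L*T + V/T with V = Cb*L*B*T, i.e. S = L * (1.7*T + Cb*B)
Step 1 — 1.7*T = 1.7 * 4.5 = 7.65 m
Step 2 — Cb*B = 0.74 * 10.2 = 7.548 m
Step 3 — 1.7*T + Cb*B = 7.65 + 7.548 = 15.198 m
Step 4 — S = 79.9 * 15.198 ≈ 1214.3 m^2 (5 s.f.)

1214.3 m^2


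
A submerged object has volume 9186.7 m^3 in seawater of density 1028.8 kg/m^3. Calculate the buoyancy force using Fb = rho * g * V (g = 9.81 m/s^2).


Formula: Fb = rho * g * V
Substituting: Fb = 1028.8 * 9.81 * 9186.7
Intermediate: 1028.8 * 9.81 = 10092.528
Result: Fb = 10092.528 * 9186.7 ≈ 92717000 N (5 s.f.)

92717000 N


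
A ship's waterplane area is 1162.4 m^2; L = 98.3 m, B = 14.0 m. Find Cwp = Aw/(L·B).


Formula: Cwp = Aw / (L * B)
Step 1 — L * B = 98.3 * 14.0 = 1376.2 m^2
Step 2 — Cwp = 1162.4 / 1376.2 ≈ 0.84464 (5 s.f.)

0.84464


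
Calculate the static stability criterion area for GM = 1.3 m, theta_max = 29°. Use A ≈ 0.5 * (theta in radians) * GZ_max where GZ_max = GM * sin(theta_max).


Formula: GZ_max = GM * sin(theta); Area = 0.5 * theta_rad * GZ_max
Step 1 — GZ_max = 1.3 * sin(29°) = 1.3 * 0.48481 = 0.630253 m
Step 2 — theta_rad = 29 * pi/180 = 0.506145 rad
Step 3 — Area = 0.5 * 0.506145 * 0.630253 ≈ 0.15950 m·rad (5 s.f.)

0.15950 m·rad


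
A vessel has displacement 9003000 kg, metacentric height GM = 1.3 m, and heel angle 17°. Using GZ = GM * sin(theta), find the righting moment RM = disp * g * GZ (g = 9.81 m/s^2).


Formula: GZ = GM * sin(theta); RM = disp * g * GZ
Step 1 — GZ = 1.3 * sin(17°) = 1.3 * 0.292372 = 0.380084 m
Step 2 — RM = 9003000 * 9.81 * 0.380084 ≈ 33569000 N·m (5 s.f.)

33569000 N·m


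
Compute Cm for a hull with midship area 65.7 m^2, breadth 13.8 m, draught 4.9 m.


Formula: Cm = Am / (B * T)
Step 1 — B * T = 13.8 * 4.9 = 67.62 m^2
Step 2 — Cm = 65.7 / 67.62 ≈ 0.97161 (5 s.f.)

0.97161


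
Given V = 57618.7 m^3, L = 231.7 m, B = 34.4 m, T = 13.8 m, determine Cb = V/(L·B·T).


Formula: Cb = V / (L * B * T)
Step 1 — L * B * T = 231.7 * 34.4 * 13.8 = 109992.624 m^3
Step 2 — Cb = 57618.7 / 109992.624 ≈ 0.52384 (5 s.f.)

0.52384


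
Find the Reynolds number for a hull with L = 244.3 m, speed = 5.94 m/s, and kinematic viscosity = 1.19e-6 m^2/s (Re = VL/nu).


Formula: Re = V * L / nu
Step 1 — V * L = 5.94 * 244.3 = 1451.142 m^2/s
Step 2 — Re = 1451.142 / 1.19e-6 = 1.22e+09

1.22e+09


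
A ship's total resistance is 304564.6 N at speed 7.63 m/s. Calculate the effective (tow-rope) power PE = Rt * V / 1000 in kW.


Formula: PE = Rt * V / 1000 (kW)
Step 1 — PE (W) = 304564.6 * 7.63 = 2323827.898 W
Step 2 — PE (kW) = 2323827.898 / 1000 ≈ 2323.8 kW (5 s.f.)

2323.8 kW


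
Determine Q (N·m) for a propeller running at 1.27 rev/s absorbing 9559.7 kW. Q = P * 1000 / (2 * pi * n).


Formula: Q = P_W / (2 * pi * n)
Step 1 — P_W = 9559.7 kW * 1000 = 9559700.0 W
Step 2 — 2 * pi * n = 2 * pi * 1.27 = 7.979645
Step 3 — Q = 9559700.0 / 7.979645 ≈ 1198000 N·m (5 s.f.)

1198000 N·m


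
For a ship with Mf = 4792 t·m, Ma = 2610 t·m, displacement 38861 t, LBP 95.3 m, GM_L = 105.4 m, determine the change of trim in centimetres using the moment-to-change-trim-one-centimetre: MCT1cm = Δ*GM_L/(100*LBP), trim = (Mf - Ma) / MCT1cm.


Formula: net trimming moment = Mf - Ma; MCT1cm = Δ*GM_L/(100*LBP); trim = net moment / MCT1cm
Step 1 — net trimming moment = 4792 - 2610 = 2182 t·m
Step 2 — MCT1cm = 38861 * 105.4 / (100 * 95.3) = 429.7953 t·m/cm
Step 3 — trim = 2182 / 429.7953 ≈ 5.0768 cm (5 s.f.)

5.0768 cm


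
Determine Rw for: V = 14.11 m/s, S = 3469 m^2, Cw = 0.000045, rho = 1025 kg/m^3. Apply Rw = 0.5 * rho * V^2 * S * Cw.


Formula: Rw = 0.5 * rho * V^2 * S * Cw
Step 1 — V^2 = 14.11^2 = 199.0921
Step 2 — 0.5 * rho * V^2 = 0.5 * 1025 * 199.0921 = 102034.70125
Step 3 — Rw = 102034.70125 * 3469 * 0.000045 ≈ 15928 N (5 s.f.)

15928 N


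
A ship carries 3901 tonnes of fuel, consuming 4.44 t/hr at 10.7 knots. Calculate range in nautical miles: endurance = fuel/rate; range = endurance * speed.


Formula: endurance = fuel / rate; range = endurance * speed
Step 1 — endurance = 3901 / 4.44 = 878.6036 hours
Step 2 — range = 878.6036 * 10.7 ≈ 9401.1 nautical miles (5 s.f.)

9401.1 NM


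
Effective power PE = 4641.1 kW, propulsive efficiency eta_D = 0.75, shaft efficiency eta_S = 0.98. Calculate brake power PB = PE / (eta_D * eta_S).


Formula: PB = PE / (eta_D * eta_S)
Step 1 — combined efficiency = eta_D * eta_S = 0.75 * 0.98 = 0.735
Step 2 — PB = 4641.1 / 0.735 ≈ 6314.4 kW (5 s.f.)

6314.4 kW


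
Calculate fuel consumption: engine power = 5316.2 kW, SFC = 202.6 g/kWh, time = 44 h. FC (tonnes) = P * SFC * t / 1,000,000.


Formula: FC (tonnes) = P * SFC * t / 1,000,000
Step 1 — P * SFC * t = 5316.2 * 202.6 * 44 = 47390733.28 g
Step 2 — FC (tonnes) = 47390733.28 / 1,000,000 ≈ 47.391 tonnes (5 s.f.)

47.391 tonnes


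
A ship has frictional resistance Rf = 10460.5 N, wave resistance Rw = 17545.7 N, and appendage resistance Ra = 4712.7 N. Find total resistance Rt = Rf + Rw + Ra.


Formula: Rt = Rf + Rw + Ra
Substituting: Rt = 10460.5 + 17545.7 + 4712.7
Result: Rt = 32718.9 N

32718.9 N


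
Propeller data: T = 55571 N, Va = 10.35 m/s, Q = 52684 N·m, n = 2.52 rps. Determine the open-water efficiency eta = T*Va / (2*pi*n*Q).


Formula: eta = T * Va / (2 * pi * n * Q)
Step 1 — numerator = T * Va = 55571 * 10.35 = 575159.85
Step 2 — 2 * pi * n = 2 * pi * 2.52 = 15.833627
Step 3 — denominator = 15.833627 * 52684 = 834178.8
Step 4 — eta = 575159.85 / 834178.8 ≈ 0.68949 (5 s.f.)

0.68949


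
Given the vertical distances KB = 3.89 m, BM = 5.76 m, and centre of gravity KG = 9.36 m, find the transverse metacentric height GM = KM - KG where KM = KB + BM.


Formula: GM = KB + BM - KG
Step 1 — KM = KB + BM = 3.89 + 5.76 = 9.65 m
Step 2 — GM = KM - KG = 9.65 - 9.36 = 0.29 m

0.29 m


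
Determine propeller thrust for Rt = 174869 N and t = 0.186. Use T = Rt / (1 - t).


Formula: T = Rt / (1 - t)
Step 1 — (1 - t) = 1 - 0.186 = 0.814
Step 2 — T = 174869 / 0.814 ≈ 214830 N (5 s.f.)

214830 N


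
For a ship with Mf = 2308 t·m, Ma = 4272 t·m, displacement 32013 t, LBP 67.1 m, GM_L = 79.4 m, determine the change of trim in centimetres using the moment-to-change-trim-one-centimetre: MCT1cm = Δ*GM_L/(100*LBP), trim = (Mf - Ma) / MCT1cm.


Formula: net trimming moment = Mf - Ma; MCT1cm = Δ*GM_L/(100*LBP); trim = net moment / MCT1cm
Step 1 — net trimming moment = 2308 - 4272 = -1964 t·m
Step 2 — MCT1cm = 32013 * 79.4 / (100 * 67.1) = 378.8125 t·m/cm
Step 3 — trim = -1964 / 378.8125 ≈ -5.1846 cm (5 s.f.)

-5.1846 cm


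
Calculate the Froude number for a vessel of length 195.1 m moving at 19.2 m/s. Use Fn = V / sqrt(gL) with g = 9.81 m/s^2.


Formula: Fn = V / sqrt(g * L)
Step 1 — g * L = 9.81 * 195.1 = 1913.931
Step 2 — sqrt(g * L) = sqrt(1913.931) = 43.748497
Step 3 — Fn = 19.2 / 43.748497 ≈ 0.43887 (5 s.f.)

0.43887


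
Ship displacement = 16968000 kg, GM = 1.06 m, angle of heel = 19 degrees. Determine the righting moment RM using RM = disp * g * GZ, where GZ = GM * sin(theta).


Formula: GZ = GM * sin(theta); RM = disp * g * GZ
Step 1 — GZ = 1.06 * sin(19°) = 1.06 * 0.325568 = 0.345102 m
Step 2 — RM = 16968000 * 9.81 * 0.345102 ≈ 57444000 N·m (5 s.f.)

57444000 N·m


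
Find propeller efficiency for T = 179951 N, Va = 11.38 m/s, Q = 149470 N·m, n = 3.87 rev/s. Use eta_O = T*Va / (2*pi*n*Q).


Formula: eta = T * Va / (2 * pi * n * Q)
Step 1 — numerator = T * Va = 179951 * 11.38 = 2047842.38
Step 2 — 2 * pi * n = 2 * pi * 3.87 = 24.315927
Step 3 — denominator = 24.315927 * 149470 = 3634501.61
Step 4 — eta = 2047842.38 / 3634501.61 ≈ 0.56345 (5 s.f.)

0.56345


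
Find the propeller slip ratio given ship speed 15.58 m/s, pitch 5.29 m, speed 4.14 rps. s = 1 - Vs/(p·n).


Formula: s = 1 - Vs / (p * n)
Step 1 — p * n = 5.29 * 4.14 = 21.9006
Step 2 — Vs / (p*n) = 15.58 / 21.9006 = 0.711396 (6 d.p.)
Step 3 — s = 1 - 0.711396 = 0.288604

0.288604


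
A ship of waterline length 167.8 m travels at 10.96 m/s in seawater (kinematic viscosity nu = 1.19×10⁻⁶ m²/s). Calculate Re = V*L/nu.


Formula: Re = V * L / nu
Step 1 — V * L = 10.96 * 167.8 = 1839.088 m^2/s
Step 2 — Re = 1839.088 / 1.19e-6 = 1.55e+09

1.55e+09


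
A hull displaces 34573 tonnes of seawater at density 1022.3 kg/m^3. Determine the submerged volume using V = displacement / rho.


Formula: V = mass / rho
Step 1 — convert tonnes to kg: 34573 t * 1000 = 34573000 kg
Step 2 — V = 34573000 / 1022.3 ≈ 33819 m^3 (5 s.f.)

33819 m^3


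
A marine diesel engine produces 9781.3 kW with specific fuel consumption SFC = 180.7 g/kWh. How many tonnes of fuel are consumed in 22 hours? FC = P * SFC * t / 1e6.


Formula: FC (tonnes) = P * SFC * t / 1,000,000
Step 1 — P * SFC * t = 9781.3 * 180.7 * 22 = 38884580.02 g
Step 2 — FC (tonnes) = 38884580.02 / 1,000,000 ≈ 38.885 tonnes (5 s.f.)

38.885 tonnes


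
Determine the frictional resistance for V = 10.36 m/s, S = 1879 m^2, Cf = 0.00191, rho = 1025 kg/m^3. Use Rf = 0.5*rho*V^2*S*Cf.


Formula: Rf = 0.5 * rho * V^2 * S * Cf
Step 1 — V^2 = 10.36^2 = 107.3296
Step 2 — 0.5 * rho * V^2 = 0.5 * 1025 * 107.3296 = 55006.42
Step 3 — Rf = 55006.42 * 1879 * 0.00191 ≈ 197410 N (5 s.f.)

197410 N


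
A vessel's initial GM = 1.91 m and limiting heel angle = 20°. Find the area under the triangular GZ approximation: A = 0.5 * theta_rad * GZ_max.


Formula: GZ_max = GM * sin(theta); Area = 0.5 * theta_rad * GZ_max
Step 1 — GZ_max = 1.91 * sin(20°) = 1.91 * 0.34202 = 0.653258 m
Step 2 — theta_rad = 20 * pi/180 = 0.349066 rad
Step 3 — Area = 0.5 * 0.349066 * 0.653258 ≈ 0.11402 m·rad (5 s.f.)

0.11402 m·rad


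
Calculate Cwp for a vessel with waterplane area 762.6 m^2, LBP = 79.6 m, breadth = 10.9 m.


Formula: Cwp = Aw / (L * B)
Step 1 — L * B = 79.6 * 10.9 = 867.64 m^2
Step 2 — Cwp = 762.6 / 867.64 ≈ 0.87894 (5 s.f.)

0.87894


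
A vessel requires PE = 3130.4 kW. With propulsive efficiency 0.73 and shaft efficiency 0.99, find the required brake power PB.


Formula: PB = PE / (eta_D * eta_S)
Step 1 — combined efficiency = eta_D * eta_S = 0.73 * 0.99 = 0.7227
Step 2 — PB = 3130.4 / 0.7227 ≈ 4331.5 kW (5 s.f.)

4331.5 kW


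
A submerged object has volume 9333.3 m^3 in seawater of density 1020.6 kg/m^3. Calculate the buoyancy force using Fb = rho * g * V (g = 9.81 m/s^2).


Formula: Fb = rho * g * V
Substituting: Fb = 1020.6 * 9.81 * 9333.3
Intermediate: 1020.6 * 9.81 = 10012.086
Result: Fb = 10012.086 * 9333.3 ≈ 93446000 N (5 s.f.)

93446000 N


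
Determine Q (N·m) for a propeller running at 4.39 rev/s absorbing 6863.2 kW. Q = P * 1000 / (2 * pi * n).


Formula: Q = P_W / (2 * pi * n)
Step 1 — P_W = 6863.2 kW * 1000 = 6863200.0 W
Step 2 — 2 * pi * n = 2 * pi * 4.39 = 27.583183
Step 3 — Q = 6863200.0 / 27.583183 ≈ 248820 N·m (5 s.f.)

248820 N·m


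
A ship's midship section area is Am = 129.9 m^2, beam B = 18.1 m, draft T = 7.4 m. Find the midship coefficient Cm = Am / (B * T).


Formula: Cm = Am / (B * T)
Step 1 — B * T = 18.1 * 7.4 = 133.94 m^2
Step 2 — Cm = 129.9 / 133.94 ≈ 0.96984 (5 s.f.)

0.96984


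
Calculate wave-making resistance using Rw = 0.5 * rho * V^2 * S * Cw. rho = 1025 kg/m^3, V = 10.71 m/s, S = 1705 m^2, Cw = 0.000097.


Formula: Rw = 0.5 * rho * V^2 * S * Cw
Step 1 — V^2 = 10.71^2 = 114.7041
Step 2 — 0.5 * rho * V^2 = 0.5 * 1025 * 114.7041 = 58785.85125
Step 3 — Rw = 58785.85125 * 1705 * 0.000097 ≈ 9722.3 N (5 s.f.)

9722.3 N


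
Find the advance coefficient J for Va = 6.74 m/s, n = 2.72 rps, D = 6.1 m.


Formula: J = Va / (n * D)
Step 1 — n * D = 2.72 * 6.1 = 16.592
Step 2 — J = 6.74 / 16.592 ≈ 0.40622 (5 s.f.)

0.40622


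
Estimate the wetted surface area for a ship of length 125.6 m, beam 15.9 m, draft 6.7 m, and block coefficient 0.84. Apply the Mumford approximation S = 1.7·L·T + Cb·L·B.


Formula: S = 1.7*L*T + V/T with V = Cb*L*B*T, i.e. S = L * (1.7*T + Cb*B)
Step 1 — 1.7*T = 1.7 * 6.7 = 11.39 m
Step 2 — Cb*B = 0.84 * 15.9 = 13.356 m
Step 3 — 1.7*T + Cb*B = 11.39 + 13.356 = 24.746 m
Step 4 — S = 125.6 * 24.746 ≈ 3108.1 m^2 (5 s.f.)

3108.1 m^2


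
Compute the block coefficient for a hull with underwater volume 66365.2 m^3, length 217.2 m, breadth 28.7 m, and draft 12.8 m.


Formula: Cb = V / (L * B * T)
Step 1 — L * B * T = 217.2 * 28.7 * 12.8 = 79790.592 m^3
Step 2 — Cb = 66365.2 / 79790.592 ≈ 0.83174 (5 s.f.)

0.83174


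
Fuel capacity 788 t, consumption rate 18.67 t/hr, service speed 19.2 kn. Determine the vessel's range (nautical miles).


Formula: endurance = fuel / rate; range = endurance * speed
Step 1 — endurance = 788 / 18.67 = 42.2067 hours
Step 2 — range = 42.2067 * 19.2 ≈ 810.37 nautical miles (5 s.f.)

810.37 NM


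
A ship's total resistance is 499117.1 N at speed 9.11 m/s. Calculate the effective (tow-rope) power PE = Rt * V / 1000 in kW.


Formula: PE = Rt * V / 1000 (kW)
Step 1 — PE (W) = 499117.1 * 9.11 = 4546956.781 W
Step 2 — PE (kW) = 4546956.781 / 1000 ≈ 4547.0 kW (5 s.f.)

4547.0 kW


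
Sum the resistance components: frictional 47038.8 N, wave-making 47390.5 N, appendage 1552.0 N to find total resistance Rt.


Formula: Rt = Rf + Rw + Ra
Substituting: Rt = 47038.8 + 47390.5 + 1552.0
Result: Rt = 95981.3 N

95981.3 N


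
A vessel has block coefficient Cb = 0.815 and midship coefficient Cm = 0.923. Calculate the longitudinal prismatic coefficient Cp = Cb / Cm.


Formula: Cp = Cb / Cm
Substituting: Cp = 0.815 / 0.923
Result: Cp ≈ 0.88299 (5 s.f.)

0.88299


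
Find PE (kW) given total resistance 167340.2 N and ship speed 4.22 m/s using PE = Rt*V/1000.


Formula: PE = Rt * V / 1000 (kW)
Step 1 — PE (W) = 167340.2 * 4.22 = 706175.644 W
Step 2 — PE (kW) = 706175.644 / 1000 ≈ 706.18 kW (5 s.f.)

706.18 kW


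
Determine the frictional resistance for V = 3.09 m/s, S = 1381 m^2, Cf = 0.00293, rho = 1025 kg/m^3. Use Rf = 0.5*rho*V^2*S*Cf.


Formula: Rf = 0.5 * rho * V^2 * S * Cf
Step 1 — V^2 = 3.09^2 = 9.5481
Step 2 — 0.5 * rho * V^2 = 0.5 * 1025 * 9.5481 = 4893.40125
Step 3 — Rf = 4893.40125 * 1381 * 0.00293 ≈ 19800 N (5 s.f.)

19800 N


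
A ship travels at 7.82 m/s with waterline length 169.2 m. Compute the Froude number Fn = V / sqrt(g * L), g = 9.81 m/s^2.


Formula: Fn = V / sqrt(g * L)
Step 1 — g * L = 9.81 * 169.2 = 1659.852
Step 2 — sqrt(g * L) = sqrt(1659.852) = 40.741281
Step 3 — Fn = 7.82 / 40.741281 ≈ 0.19194 (5 s.f.)

0.19194


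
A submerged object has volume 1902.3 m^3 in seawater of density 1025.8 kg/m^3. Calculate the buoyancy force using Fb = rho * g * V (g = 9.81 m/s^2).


Formula: Fb = rho * g * V
Substituting: Fb = 1025.8 * 9.81 * 1902.3
Intermediate: 1025.8 * 9.81 = 10063.098
Result: Fb = 10063.098 * 1902.3 ≈ 19143000 N (5 s.f.)

19143000 N


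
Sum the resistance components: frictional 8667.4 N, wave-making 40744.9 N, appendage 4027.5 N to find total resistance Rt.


Formula: Rt = Rf + Rw + Ra
Substituting: Rt = 8667.4 + 40744.9 + 4027.5
Result: Rt = 53439.8 N

53439.8 N


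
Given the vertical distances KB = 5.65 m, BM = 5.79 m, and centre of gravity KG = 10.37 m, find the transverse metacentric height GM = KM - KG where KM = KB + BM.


Formula: GM = KB + BM - KG
Step 1 — KM = KB + BM = 5.65 + 5.79 = 11.44 m
Step 2 — GM = KM - KG = 11.44 - 10.37 = 1.07 m

1.07 m


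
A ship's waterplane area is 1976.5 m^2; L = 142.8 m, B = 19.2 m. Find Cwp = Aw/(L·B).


Formula: Cwp = Aw / (L * B)
Step 1 — L * B = 142.8 * 19.2 = 2741.76 m^2
Step 2 — Cwp = 1976.5 / 2741.76 ≈ 0.72089 (5 s.f.)

0.72089


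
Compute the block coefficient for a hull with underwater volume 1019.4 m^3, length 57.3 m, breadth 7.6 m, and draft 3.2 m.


Formula: Cb = V / (L * B * T)
Step 1 — L * B * T = 57.3 * 7.6 * 3.2 = 1393.536 m^3
Step 2 — Cb = 1019.4 / 1393.536 ≈ 0.73152 (5 s.f.)

0.73152


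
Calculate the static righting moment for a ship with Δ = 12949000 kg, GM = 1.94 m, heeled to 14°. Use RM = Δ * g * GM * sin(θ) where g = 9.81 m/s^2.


Formula: GZ = GM * sin(theta); RM = disp * g * GZ
Step 1 — GZ = 1.94 * sin(14°) = 1.94 * 0.241922 = 0.469329 m
Step 2 — RM = 12949000 * 9.81 * 0.469329 ≈ 59619000 N·m (5 s.f.)

59619000 N·m


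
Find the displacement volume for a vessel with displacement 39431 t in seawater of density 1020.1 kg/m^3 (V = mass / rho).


Formula: V = mass / rho
Step 1 — convert tonnes to kg: 39431 t * 1000 = 39431000 kg
Step 2 — V = 39431000 / 1020.1 ≈ 38654 m^3 (5 s.f.)

38654 m^3


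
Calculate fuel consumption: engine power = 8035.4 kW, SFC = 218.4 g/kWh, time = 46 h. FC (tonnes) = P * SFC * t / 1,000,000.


Formula: FC (tonnes) = P * SFC * t / 1,000,000
Step 1 — P * SFC * t = 8035.4 * 218.4 * 46 = 80726842.56 g
Step 2 — FC (tonnes) = 80726842.56 / 1,000,000 ≈ 80.727 tonnes (5 s.f.)

80.727 tonnes


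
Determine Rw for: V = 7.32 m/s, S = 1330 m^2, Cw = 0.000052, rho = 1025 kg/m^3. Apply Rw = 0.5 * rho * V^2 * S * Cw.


Formula: Rw = 0.5 * rho * V^2 * S * Cw
Step 1 — V^2 = 7.32^2 = 53.5824
Step 2 — 0.5 * rho * V^2 = 0.5 * 1025 * 53.5824 = 27460.98
Step 3 — Rw = 27460.98 * 1330 * 0.000052 ≈ 1899.2 N (5 s.f.)

1899.2 N


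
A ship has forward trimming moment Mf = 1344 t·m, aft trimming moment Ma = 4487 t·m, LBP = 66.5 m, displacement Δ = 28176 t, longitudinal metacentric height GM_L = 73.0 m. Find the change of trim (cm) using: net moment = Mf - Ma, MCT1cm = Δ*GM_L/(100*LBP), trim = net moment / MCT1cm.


Formula: net trimming moment = Mf - Ma; MCT1cm = Δ*GM_L/(100*LBP); trim = net moment / MCT1cm
Step 1 — net trimming moment = 1344 - 4487 = -3143 t·m
Step 2 — MCT1cm = 28176 * 73.0 / (100 * 66.5) = 309.3005 t·m/cm
Step 3 — trim = -3143 / 309.3005 ≈ -10.162 cm (5 s.f.)

-10.162 cm


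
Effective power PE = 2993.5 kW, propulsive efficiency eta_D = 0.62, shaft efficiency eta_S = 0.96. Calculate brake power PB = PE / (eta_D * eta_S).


Formula: PB = PE / (eta_D * eta_S)
Step 1 — combined efficiency = eta_D * eta_S = 0.62 * 0.96 = 0.5952
Step 2 — PB = 2993.5 / 0.5952 ≈ 5029.4 kW (5 s.f.)

5029.4 kW


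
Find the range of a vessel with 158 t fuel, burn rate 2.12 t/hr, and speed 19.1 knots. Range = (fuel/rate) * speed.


Formula: endurance = fuel / rate; range = endurance * speed
Step 1 — endurance = 158 / 2.12 = 74.5283 hours
Step 2 — range = 74.5283 * 19.1 ≈ 1423.5 nautical miles (5 s.f.)

1423.5 NM


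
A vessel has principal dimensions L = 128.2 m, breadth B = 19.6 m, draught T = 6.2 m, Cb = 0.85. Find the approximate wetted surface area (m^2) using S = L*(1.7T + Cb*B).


Formula: S = 1.7*L*T + V/T with V = Cb*L*B*T, i.e. S = L * (1.7*T + Cb*B)
Step 1 — 1.7*T = 1.7 * 6.2 = 10.54 m
Step 2 — Cb*B = 0.85 * 19.6 = 16.66 m
Step 3 — 1.7*T + Cb*B = 10.54 + 16.66 = 27.2 m
Step 4 — S = 128.2 * 27.2 ≈ 3487.0 m^2 (5 s.f.)

3487.0 m^2


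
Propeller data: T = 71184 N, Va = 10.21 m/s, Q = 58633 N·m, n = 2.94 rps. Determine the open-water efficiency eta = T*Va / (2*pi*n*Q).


Formula: eta = T * Va / (2 * pi * n * Q)
Step 1 — numerator = T * Va = 71184 * 10.21 = 726788.64
Step 2 — 2 * pi * n = 2 * pi * 2.94 = 18.472565
Step 3 — denominator = 18.472565 * 58633 = 1083101.9
Step 4 — eta = 726788.64 / 1083101.9 ≈ 0.67103 (5 s.f.)

0.67103


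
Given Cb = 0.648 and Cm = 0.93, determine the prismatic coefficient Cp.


Formula: Cp = Cb / Cm
Substituting: Cp = 0.648 / 0.93
Result: Cp ≈ 0.69677 (5 s.f.)

0.69677


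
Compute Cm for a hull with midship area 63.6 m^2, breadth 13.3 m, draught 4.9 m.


Formula: Cm = Am / (B * T)
Step 1 — B * T = 13.3 * 4.9 = 65.17 m^2
Step 2 — Cm = 63.6 / 65.17 ≈ 0.97591 (5 s.f.)

0.97591


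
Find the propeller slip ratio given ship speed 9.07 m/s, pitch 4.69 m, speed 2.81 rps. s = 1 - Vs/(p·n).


Formula: s = 1 - Vs / (p * n)
Step 1 — p * n = 4.69 * 2.81 = 13.1789
Step 2 — Vs / (p*n) = 9.07 / 13.1789 = 0.688221 (6 d.p.)
Step 3 — s = 1 - 0.688221 = 0.311779

0.311779


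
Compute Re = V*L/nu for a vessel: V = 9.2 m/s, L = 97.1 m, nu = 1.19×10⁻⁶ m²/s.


Formula: Re = V * L / nu
Step 1 — V * L = 9.2 * 97.1 = 893.32 m^2/s
Step 2 — Re = 893.32 / 1.19e-6 = 7.51e+08

7.51e+08


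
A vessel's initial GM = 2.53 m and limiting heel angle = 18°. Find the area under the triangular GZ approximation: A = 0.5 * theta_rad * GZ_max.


Formula: GZ_max = GM * sin(theta); Area = 0.5 * theta_rad * GZ_max
Step 1 — GZ_max = 2.53 * sin(18°) = 2.53 * 0.309017 = 0.781813 m
Step 2 — theta_rad = 18 * pi/180 = 0.314159 rad
Step 3 — Area = 0.5 * 0.314159 * 0.781813 ≈ 0.12281 m·rad (5 s.f.)

0.12281 m·rad


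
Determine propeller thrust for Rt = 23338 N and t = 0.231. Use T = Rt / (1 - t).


Formula: T = Rt / (1 - t)
Step 1 — (1 - t) = 1 - 0.231 = 0.769
Step 2 — T = 23338 / 0.769 ≈ 30349 N (5 s.f.)

30349 N


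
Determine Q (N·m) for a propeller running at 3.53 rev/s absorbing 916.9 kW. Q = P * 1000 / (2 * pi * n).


Formula: Q = P_W / (2 * pi * n)
Step 1 — P_W = 916.9 kW * 1000 = 916900.0 W
Step 2 — 2 * pi * n = 2 * pi * 3.53 = 22.179644
Step 3 — Q = 916900.0 / 22.179644 ≈ 41340 N·m (5 s.f.)

41340 N·m


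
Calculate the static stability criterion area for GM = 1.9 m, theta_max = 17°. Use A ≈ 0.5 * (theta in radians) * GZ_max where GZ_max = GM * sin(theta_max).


Formula: GZ_max = GM * sin(theta); Area = 0.5 * theta_rad * GZ_max
Step 1 — GZ_max = 1.9 * sin(17°) = 1.9 * 0.292372 = 0.555507 m
Step 2 — theta_rad = 17 * pi/180 = 0.296706 rad
Step 3 — Area = 0.5 * 0.296706 * 0.555507 ≈ 0.082411 m·rad (5 s.f.)

0.082411 m·rad


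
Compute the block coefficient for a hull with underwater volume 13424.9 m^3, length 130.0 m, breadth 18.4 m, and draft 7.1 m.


Formula: Cb = V / (L * B * T)
Step 1 — L * B * T = 130.0 * 18.4 * 7.1 = 16983.2 m^3
Step 2 — Cb = 13424.9 / 16983.2 ≈ 0.79048 (5 s.f.)

0.79048


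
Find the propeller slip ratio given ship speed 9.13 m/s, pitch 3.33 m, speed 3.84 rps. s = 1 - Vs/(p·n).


Formula: s = 1 - Vs / (p * n)
Step 1 — p * n = 3.33 * 3.84 = 12.7872
Step 2 — Vs / (p*n) = 9.13 / 12.7872 = 0.713995 (6 d.p.)
Step 3 — s = 1 - 0.713995 = 0.286005

0.286005


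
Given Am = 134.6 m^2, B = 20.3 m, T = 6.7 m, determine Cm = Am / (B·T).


Formula: Cm = Am / (B * T)
Step 1 — B * T = 20.3 * 6.7 = 136.01 m^2
Step 2 — Cm = 134.6 / 136.01 ≈ 0.98963 (5 s.f.)

0.98963


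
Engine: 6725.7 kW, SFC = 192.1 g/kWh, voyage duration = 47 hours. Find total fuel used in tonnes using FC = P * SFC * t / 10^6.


Formula: FC (tonnes) = P * SFC * t / 1,000,000
Step 1 — P * SFC * t = 6725.7 * 192.1 * 47 = 60724327.59 g
Step 2 — FC (tonnes) = 60724327.59 / 1,000,000 ≈ 60.724 tonnes (5 s.f.)

60.724 tonnes


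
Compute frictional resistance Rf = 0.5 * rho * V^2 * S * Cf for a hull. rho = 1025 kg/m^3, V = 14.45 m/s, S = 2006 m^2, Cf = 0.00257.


Formula: Rf = 0.5 * rho * V^2 * S * Cf
Step 1 — V^2 = 14.45^2 = 208.8025
Step 2 — 0.5 * rho * V^2 = 0.5 * 1025 * 208.8025 = 107011.28125
Step 3 — Rf = 107011.28125 * 2006 * 0.00257 ≈ 551690 N (5 s.f.)

551690 N


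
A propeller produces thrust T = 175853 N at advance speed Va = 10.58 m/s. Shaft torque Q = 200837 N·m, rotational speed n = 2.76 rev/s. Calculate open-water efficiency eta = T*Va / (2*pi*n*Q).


Formula: eta = T * Va / (2 * pi * n * Q)
Step 1 — numerator = T * Va = 175853 * 10.58 = 1860524.74
Step 2 — 2 * pi * n = 2 * pi * 2.76 = 17.341591
Step 3 — denominator = 17.341591 * 200837 = 3482833.11
Step 4 — eta = 1860524.74 / 3482833.11 ≈ 0.53420 (5 s.f.)

0.53420


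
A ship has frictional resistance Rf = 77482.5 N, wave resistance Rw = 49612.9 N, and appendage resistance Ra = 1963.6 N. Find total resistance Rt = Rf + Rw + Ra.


Formula: Rt = Rf + Rw + Ra
Substituting: Rt = 77482.5 + 49612.9 + 1963.6
Result: Rt = 129059.0 N

129059.0 N


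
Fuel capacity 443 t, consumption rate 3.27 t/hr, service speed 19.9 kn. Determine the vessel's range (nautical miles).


Formula: endurance = fuel / rate; range = endurance * speed
Step 1 — endurance = 443 / 3.27 = 135.474 hours
Step 2 — range = 135.474 * 19.9 ≈ 2695.9 nautical miles (5 s.f.)

2695.9 NM


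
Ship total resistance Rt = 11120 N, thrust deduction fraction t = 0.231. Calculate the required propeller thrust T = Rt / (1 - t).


Formula: T = Rt / (1 - t)
Step 1 — (1 - t) = 1 - 0.231 = 0.769
Step 2 — T = 11120 / 0.769 ≈ 14460 N (5 s.f.)

14460 N


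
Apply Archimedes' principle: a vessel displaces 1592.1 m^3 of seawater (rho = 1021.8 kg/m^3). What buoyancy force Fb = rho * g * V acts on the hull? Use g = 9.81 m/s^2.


Formula: Fb = rho * g * V
Substituting: Fb = 1021.8 * 9.81 * 1592.1
Intermediate: 1021.8 * 9.81 = 10023.858
Result: Fb = 10023.858 * 1592.1 ≈ 15959000 N (5 s.f.)

15959000 N


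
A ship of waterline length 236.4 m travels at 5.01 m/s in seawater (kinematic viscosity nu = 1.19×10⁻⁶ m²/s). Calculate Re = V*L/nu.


Formula: Re = V * L / nu
Step 1 — V * L = 5.01 * 236.4 = 1184.364 m^2/s
Step 2 — Re = 1184.364 / 1.19e-6 = 9.95e+08

9.95e+08


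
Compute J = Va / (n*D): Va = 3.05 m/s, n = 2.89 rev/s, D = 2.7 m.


Formula: J = Va / (n * D)
Step 1 — n * D = 2.89 * 2.7 = 7.803
Step 2 — J = 3.05 / 7.803 ≈ 0.39088 (5 s.f.)

0.39088


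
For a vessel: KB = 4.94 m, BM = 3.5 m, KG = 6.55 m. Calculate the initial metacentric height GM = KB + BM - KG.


Formula: GM = KB + BM - KG
Step 1 — KM = KB + BM = 4.94 + 3.5 = 8.44 m
Step 2 — GM = KM - KG = 8.44 - 6.55 = 1.89 m

1.89 m


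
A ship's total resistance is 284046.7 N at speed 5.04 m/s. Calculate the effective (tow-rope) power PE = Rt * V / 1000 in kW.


Formula: PE = Rt * V / 1000 (kW)
Step 1 — PE (W) = 284046.7 * 5.04 = 1431595.368 W
Step 2 — PE (kW) = 1431595.368 / 1000 ≈ 1431.6 kW (5 s.f.)

1431.6 kW
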